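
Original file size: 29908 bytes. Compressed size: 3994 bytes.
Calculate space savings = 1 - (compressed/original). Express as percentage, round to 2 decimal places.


ratio = compressed/original = 3994/29908 = 0.133543
savings = 1 - ratio = 1 - 0.133543 = 0.866457
as a percentage: 0.866457 * 100 = 86.65%

Space savings = 1 - 3994/29908 = 86.65%


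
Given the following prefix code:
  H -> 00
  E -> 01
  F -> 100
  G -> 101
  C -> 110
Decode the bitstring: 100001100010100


Decoding step by step:
Bits 100 -> F
Bits 00 -> H
Bits 110 -> C
Bits 00 -> H
Bits 101 -> G
Bits 00 -> H


Decoded message: FHCHGH


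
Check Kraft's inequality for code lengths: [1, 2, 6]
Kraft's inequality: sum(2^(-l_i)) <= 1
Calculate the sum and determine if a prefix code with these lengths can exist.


Sum = 2^(-1) + 2^(-2) + 2^(-6)
    = 0.5 + 0.25 + 0.015625
    = 49/64 = 0.765625
Since 0.765625 <= 1, Kraft's inequality IS satisfied.
A prefix code with these lengths CAN exist.

Kraft sum = 0.765625. Satisfied.


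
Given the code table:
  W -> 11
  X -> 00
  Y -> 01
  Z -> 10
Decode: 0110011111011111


Decoding:
01 -> Y
10 -> Z
01 -> Y
11 -> W
11 -> W
01 -> Y
11 -> W
11 -> W


Result: YZYWWYWW


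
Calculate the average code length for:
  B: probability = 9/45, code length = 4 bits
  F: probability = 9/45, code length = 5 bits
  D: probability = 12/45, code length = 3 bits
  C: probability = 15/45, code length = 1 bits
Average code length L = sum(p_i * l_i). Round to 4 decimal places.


Weighted contributions p_i * l_i:
  B: (9/45) * 4 = 36/45
  F: (9/45) * 5 = 45/45
  D: (12/45) * 3 = 36/45
  C: (15/45) * 1 = 15/45
Sum = (36 + 45 + 36 + 15)/45 = 132/45

L = 132/45 = 2.9333 bits/symbol


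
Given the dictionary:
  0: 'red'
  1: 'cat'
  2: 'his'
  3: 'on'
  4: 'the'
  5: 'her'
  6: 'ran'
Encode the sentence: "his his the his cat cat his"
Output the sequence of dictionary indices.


Look up each word in the dictionary:
  'his' -> 2
  'his' -> 2
  'the' -> 4
  'his' -> 2
  'cat' -> 1
  'cat' -> 1
  'his' -> 2

Encoded: [2, 2, 4, 2, 1, 1, 2]


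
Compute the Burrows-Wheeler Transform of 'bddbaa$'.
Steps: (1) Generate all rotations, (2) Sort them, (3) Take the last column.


Rotations (sorted):
  0: $bddbaa -> last char: a
  1: a$bddba -> last char: a
  2: aa$bddb -> last char: b
  3: baa$bdd -> last char: d
  4: bddbaa$ -> last char: $
  5: dbaa$bd -> last char: d
  6: ddbaa$b -> last char: b


BWT = aabd$db


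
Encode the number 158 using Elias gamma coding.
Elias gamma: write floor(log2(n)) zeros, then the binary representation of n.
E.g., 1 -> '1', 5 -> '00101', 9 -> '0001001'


num_bits = floor(log2(158)) + 1 = 8
leading_zeros = num_bits - 1 = 7
binary(158) = 10011110

Elias gamma(158) = '0000000' + '10011110' = 000000010011110 (15 bits)


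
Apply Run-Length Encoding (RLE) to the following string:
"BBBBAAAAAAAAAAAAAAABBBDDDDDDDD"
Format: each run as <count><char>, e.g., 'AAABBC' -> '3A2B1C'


Scanning runs left to right:
  i=0: run of 'B' x 4 -> '4B'
  i=4: run of 'A' x 15 -> '15A'
  i=19: run of 'B' x 3 -> '3B'
  i=22: run of 'D' x 8 -> '8D'

RLE = 4B15A3B8D


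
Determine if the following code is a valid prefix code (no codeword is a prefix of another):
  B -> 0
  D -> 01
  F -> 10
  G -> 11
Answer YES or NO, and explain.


Checking each pair (does one codeword prefix another?):
  B='0' vs D='01': prefix -- VIOLATION

NO -- this is NOT a valid prefix code. B (0) is a prefix of D (01).


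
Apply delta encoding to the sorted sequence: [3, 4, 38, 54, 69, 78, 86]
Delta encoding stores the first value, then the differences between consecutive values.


First value: 3
Deltas:
  4 - 3 = 1
  38 - 4 = 34
  54 - 38 = 16
  69 - 54 = 15
  78 - 69 = 9
  86 - 78 = 8


Delta encoded: [3, 1, 34, 16, 15, 9, 8]


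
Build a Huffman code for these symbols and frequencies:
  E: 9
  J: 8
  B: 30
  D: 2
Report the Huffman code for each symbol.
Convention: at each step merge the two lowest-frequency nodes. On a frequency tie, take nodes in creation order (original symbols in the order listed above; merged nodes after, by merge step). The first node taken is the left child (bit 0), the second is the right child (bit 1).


Huffman tree construction:
Step 1: Merge D(2) + J(8) = 10
Step 2: Merge E(9) + (D+J)(10) = 19
Step 3: Merge (E+(D+J))(19) + B(30) = 49
Read each symbol's code off the tree from the root (left child = 0, right child = 1).

Codes:
  E: 00 (length 2)
  J: 011 (length 3)
  B: 1 (length 1)
  D: 010 (length 3)
Average code length: 78/49 = 1.5918 bits/symbol


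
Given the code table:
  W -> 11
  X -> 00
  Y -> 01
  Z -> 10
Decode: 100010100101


Decoding:
10 -> Z
00 -> X
10 -> Z
10 -> Z
01 -> Y
01 -> Y


Result: ZXZZYY


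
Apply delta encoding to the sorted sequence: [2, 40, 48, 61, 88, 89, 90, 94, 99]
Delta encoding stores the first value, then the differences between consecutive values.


First value: 2
Deltas:
  40 - 2 = 38
  48 - 40 = 8
  61 - 48 = 13
  88 - 61 = 27
  89 - 88 = 1
  90 - 89 = 1
  94 - 90 = 4
  99 - 94 = 5


Delta encoded: [2, 38, 8, 13, 27, 1, 1, 4, 5]


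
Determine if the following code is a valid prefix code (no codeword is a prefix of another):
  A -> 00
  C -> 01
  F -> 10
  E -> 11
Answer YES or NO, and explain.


Checking each pair (does one codeword prefix another?):
  A='00' vs C='01': no prefix
  A='00' vs F='10': no prefix
  A='00' vs E='11': no prefix
  C='01' vs A='00': no prefix
  C='01' vs F='10': no prefix
  C='01' vs E='11': no prefix
  F='10' vs A='00': no prefix
  F='10' vs C='01': no prefix
  F='10' vs E='11': no prefix
  E='11' vs A='00': no prefix
  E='11' vs C='01': no prefix
  E='11' vs F='10': no prefix
No violation found over all pairs.

YES -- this is a valid prefix code. No codeword is a prefix of any other codeword.


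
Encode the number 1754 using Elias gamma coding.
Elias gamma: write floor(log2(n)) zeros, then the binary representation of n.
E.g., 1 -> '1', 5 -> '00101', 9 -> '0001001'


num_bits = floor(log2(1754)) + 1 = 11
leading_zeros = num_bits - 1 = 10
binary(1754) = 11011011010

Elias gamma(1754) = '0000000000' + '11011011010' = 000000000011011011010 (21 bits)


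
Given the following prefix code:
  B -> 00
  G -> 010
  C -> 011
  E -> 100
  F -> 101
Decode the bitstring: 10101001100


Decoding step by step:
Bits 101 -> F
Bits 010 -> G
Bits 011 -> C
Bits 00 -> B


Decoded message: FGCB


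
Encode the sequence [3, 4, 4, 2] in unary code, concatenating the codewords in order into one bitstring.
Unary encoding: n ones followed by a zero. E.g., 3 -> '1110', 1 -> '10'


Encode each number as n ones followed by a terminating 0:
  3 -> 1110 (4 bits)
  4 -> 11110 (5 bits)
  4 -> 11110 (5 bits)
  2 -> 110 (3 bits)
Total length = 4 + 5 + 5 + 3 = 17 bits.

Unary([3, 4, 4, 2]) = 11101111011110110 (17 bits)


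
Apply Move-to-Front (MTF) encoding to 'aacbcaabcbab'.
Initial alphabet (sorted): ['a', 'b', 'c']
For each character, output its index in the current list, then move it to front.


MTF encoding:
'a': index 0 in ['a', 'b', 'c'] -> ['a', 'b', 'c']
'a': index 0 in ['a', 'b', 'c'] -> ['a', 'b', 'c']
'c': index 2 in ['a', 'b', 'c'] -> ['c', 'a', 'b']
'b': index 2 in ['c', 'a', 'b'] -> ['b', 'c', 'a']
'c': index 1 in ['b', 'c', 'a'] -> ['c', 'b', 'a']
'a': index 2 in ['c', 'b', 'a'] -> ['a', 'c', 'b']
'a': index 0 in ['a', 'c', 'b'] -> ['a', 'c', 'b']
'b': index 2 in ['a', 'c', 'b'] -> ['b', 'a', 'c']
'c': index 2 in ['b', 'a', 'c'] -> ['c', 'b', 'a']
'b': index 1 in ['c', 'b', 'a'] -> ['b', 'c', 'a']
'a': index 2 in ['b', 'c', 'a'] -> ['a', 'b', 'c']
'b': index 1 in ['a', 'b', 'c'] -> ['b', 'a', 'c']


Output: [0, 0, 2, 2, 1, 2, 0, 2, 2, 1, 2, 1]


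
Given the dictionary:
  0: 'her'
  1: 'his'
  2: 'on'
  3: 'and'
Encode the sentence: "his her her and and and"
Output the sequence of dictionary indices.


Look up each word in the dictionary:
  'his' -> 1
  'her' -> 0
  'her' -> 0
  'and' -> 3
  'and' -> 3
  'and' -> 3

Encoded: [1, 0, 0, 3, 3, 3]


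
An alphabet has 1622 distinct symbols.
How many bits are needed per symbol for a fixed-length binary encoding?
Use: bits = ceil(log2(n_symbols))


log2(1622) = 10.6636
Bracket: 2^10 = 1024 < 1622 <= 2^11 = 2048
So ceil(log2(1622)) = 11

bits = ceil(log2(1622)) = ceil(10.6636) = 11 bits


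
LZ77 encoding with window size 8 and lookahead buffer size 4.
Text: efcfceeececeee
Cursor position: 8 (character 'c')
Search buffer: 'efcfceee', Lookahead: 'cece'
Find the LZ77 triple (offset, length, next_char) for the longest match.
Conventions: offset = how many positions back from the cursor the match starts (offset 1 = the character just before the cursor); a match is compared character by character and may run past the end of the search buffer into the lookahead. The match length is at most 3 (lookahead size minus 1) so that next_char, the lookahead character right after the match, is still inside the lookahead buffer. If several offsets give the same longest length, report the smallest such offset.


Try each offset into the search buffer:
  offset=1 (pos 7, char 'e'): match length 0
  offset=2 (pos 6, char 'e'): match length 0
  offset=3 (pos 5, char 'e'): match length 0
  offset=4 (pos 4, char 'c'): match length 2
  offset=5 (pos 3, char 'f'): match length 0
  offset=6 (pos 2, char 'c'): match length 1
  offset=7 (pos 1, char 'f'): match length 0
  offset=8 (pos 0, char 'e'): match length 0
Longest match has length 2 at offset 4.
next_char = character at position 8 + 2 = 10 -> 'c'

Best match: offset=4, length=2 (matching 'ce' starting at position 4)
LZ77 triple: (4, 2, 'c')


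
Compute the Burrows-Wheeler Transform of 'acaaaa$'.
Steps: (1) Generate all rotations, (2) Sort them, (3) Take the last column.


Rotations (sorted):
  0: $acaaaa -> last char: a
  1: a$acaaa -> last char: a
  2: aa$acaa -> last char: a
  3: aaa$aca -> last char: a
  4: aaaa$ac -> last char: c
  5: acaaaa$ -> last char: $
  6: caaaa$a -> last char: a


BWT = aaaac$a


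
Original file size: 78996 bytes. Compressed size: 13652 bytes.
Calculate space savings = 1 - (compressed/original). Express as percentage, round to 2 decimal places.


ratio = compressed/original = 13652/78996 = 0.172819
savings = 1 - ratio = 1 - 0.172819 = 0.827181
as a percentage: 0.827181 * 100 = 82.72%

Space savings = 1 - 13652/78996 = 82.72%


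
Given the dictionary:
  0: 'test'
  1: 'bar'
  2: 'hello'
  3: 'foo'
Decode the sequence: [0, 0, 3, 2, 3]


Look up each index in the dictionary:
  0 -> 'test'
  0 -> 'test'
  3 -> 'foo'
  2 -> 'hello'
  3 -> 'foo'

Decoded: "test test foo hello foo"


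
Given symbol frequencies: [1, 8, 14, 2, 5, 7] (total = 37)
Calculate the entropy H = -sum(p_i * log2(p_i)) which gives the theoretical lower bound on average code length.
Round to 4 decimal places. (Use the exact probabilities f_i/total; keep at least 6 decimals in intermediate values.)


Per-symbol terms -p_i * log2(p_i) with p_i = f_i/37:
  p = 1/37 = 0.027027: log2(p) = -5.209453, -p*log2(p) = 0.140796
  p = 8/37 = 0.216216: log2(p) = -2.209453, -p*log2(p) = 0.477720
  p = 14/37 = 0.378378: log2(p) = -1.402098, -p*log2(p) = 0.530524
  p = 2/37 = 0.054054: log2(p) = -4.209453, -p*log2(p) = 0.227538
  p = 5/37 = 0.135135: log2(p) = -2.887525, -p*log2(p) = 0.390206
  p = 7/37 = 0.189189: log2(p) = -2.402098, -p*log2(p) = 0.454451
H = 0.140796 + 0.477720 + 0.530524 + 0.227538 + 0.390206 + 0.454451 = 2.221235

H = 2.2212 bits/symbol


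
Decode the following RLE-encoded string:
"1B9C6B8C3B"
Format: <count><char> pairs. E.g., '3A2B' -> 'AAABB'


Expanding each <count><char> pair:
  1B -> 'B'
  9C -> 'CCCCCCCCC'
  6B -> 'BBBBBB'
  8C -> 'CCCCCCCC'
  3B -> 'BBB'

Decoded = BCCCCCCCCCBBBBBBCCCCCCCCBBB


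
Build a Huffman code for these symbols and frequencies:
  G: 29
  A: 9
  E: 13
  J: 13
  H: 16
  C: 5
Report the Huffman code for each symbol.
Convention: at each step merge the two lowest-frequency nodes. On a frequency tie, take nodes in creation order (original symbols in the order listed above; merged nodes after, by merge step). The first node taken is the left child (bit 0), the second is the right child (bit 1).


Huffman tree construction:
Step 1: Merge C(5) + A(9) = 14
Step 2: Merge E(13) + J(13) = 26
Step 3: Merge (C+A)(14) + H(16) = 30
Step 4: Merge (E+J)(26) + G(29) = 55
Step 5: Merge ((C+A)+H)(30) + ((E+J)+G)(55) = 85
Read each symbol's code off the tree from the root (left child = 0, right child = 1).

Codes:
  G: 11 (length 2)
  A: 001 (length 3)
  E: 100 (length 3)
  J: 101 (length 3)
  H: 01 (length 2)
  C: 000 (length 3)
Average code length: 210/85 = 2.4706 bits/symbol


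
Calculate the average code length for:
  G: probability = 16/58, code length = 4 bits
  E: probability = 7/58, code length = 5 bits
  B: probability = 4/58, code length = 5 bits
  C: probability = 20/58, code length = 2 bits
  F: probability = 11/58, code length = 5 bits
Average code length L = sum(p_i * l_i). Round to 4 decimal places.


Weighted contributions p_i * l_i:
  G: (16/58) * 4 = 64/58
  E: (7/58) * 5 = 35/58
  B: (4/58) * 5 = 20/58
  C: (20/58) * 2 = 40/58
  F: (11/58) * 5 = 55/58
Sum = (64 + 35 + 20 + 40 + 55)/58 = 214/58

L = 214/58 = 3.6897 bits/symbol


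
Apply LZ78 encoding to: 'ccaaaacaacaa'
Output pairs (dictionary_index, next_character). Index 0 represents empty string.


LZ78 encoding steps:
Dictionary: {0: ''}
Step 1: w='' (idx 0), next='c' -> output (0, 'c'), add 'c' as idx 1
Step 2: w='c' (idx 1), next='a' -> output (1, 'a'), add 'ca' as idx 2
Step 3: w='' (idx 0), next='a' -> output (0, 'a'), add 'a' as idx 3
Step 4: w='a' (idx 3), next='a' -> output (3, 'a'), add 'aa' as idx 4
Step 5: w='ca' (idx 2), next='a' -> output (2, 'a'), add 'caa' as idx 5
Step 6: w='caa' (idx 5), end of input -> output (5, '')


Encoded: [(0, 'c'), (1, 'a'), (0, 'a'), (3, 'a'), (2, 'a'), (5, '')]


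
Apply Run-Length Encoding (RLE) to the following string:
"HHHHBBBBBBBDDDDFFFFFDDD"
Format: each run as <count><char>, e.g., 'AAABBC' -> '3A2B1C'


Scanning runs left to right:
  i=0: run of 'H' x 4 -> '4H'
  i=4: run of 'B' x 7 -> '7B'
  i=11: run of 'D' x 4 -> '4D'
  i=15: run of 'F' x 5 -> '5F'
  i=20: run of 'D' x 3 -> '3D'

RLE = 4H7B4D5F3D


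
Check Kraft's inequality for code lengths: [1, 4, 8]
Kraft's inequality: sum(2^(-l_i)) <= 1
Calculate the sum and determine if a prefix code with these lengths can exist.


Sum = 2^(-1) + 2^(-4) + 2^(-8)
    = 0.5 + 0.0625 + 0.00390625
    = 145/256 = 0.56640625
Since 0.56640625 <= 1, Kraft's inequality IS satisfied.
A prefix code with these lengths CAN exist.

Kraft sum = 0.56640625. Satisfied.


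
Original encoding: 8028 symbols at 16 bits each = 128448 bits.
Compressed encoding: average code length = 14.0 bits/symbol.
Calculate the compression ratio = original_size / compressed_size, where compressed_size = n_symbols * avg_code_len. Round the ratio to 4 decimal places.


original_size = n_symbols * orig_bits = 8028 * 16 = 128448 bits
compressed_size = n_symbols * avg_code_len = 8028 * 14.0 = 112392.0 bits
ratio = original_size / compressed_size = 128448 / 112392.0 = 1.1429

Compression ratio = 1.1429


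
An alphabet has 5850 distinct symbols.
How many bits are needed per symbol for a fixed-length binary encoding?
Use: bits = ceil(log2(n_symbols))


log2(5850) = 12.5142
Bracket: 2^12 = 4096 < 5850 <= 2^13 = 8192
So ceil(log2(5850)) = 13

bits = ceil(log2(5850)) = ceil(12.5142) = 13 bits


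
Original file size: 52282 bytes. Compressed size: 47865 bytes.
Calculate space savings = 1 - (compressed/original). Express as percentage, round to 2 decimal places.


ratio = compressed/original = 47865/52282 = 0.915516
savings = 1 - ratio = 1 - 0.915516 = 0.084484
as a percentage: 0.084484 * 100 = 8.45%

Space savings = 1 - 47865/52282 = 8.45%


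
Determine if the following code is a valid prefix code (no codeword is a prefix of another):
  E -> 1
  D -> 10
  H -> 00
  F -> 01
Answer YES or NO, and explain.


Checking each pair (does one codeword prefix another?):
  E='1' vs D='10': prefix -- VIOLATION

NO -- this is NOT a valid prefix code. E (1) is a prefix of D (10).


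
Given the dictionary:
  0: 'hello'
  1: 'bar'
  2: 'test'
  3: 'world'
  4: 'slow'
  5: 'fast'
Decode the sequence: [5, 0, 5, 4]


Look up each index in the dictionary:
  5 -> 'fast'
  0 -> 'hello'
  5 -> 'fast'
  4 -> 'slow'

Decoded: "fast hello fast slow"


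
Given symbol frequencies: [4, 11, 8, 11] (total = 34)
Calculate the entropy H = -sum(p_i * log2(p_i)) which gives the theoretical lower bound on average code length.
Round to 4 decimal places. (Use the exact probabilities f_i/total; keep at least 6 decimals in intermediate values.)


Per-symbol terms -p_i * log2(p_i) with p_i = f_i/34:
  p = 4/34 = 0.117647: log2(p) = -3.087463, -p*log2(p) = 0.363231
  p = 11/34 = 0.323529: log2(p) = -1.628031, -p*log2(p) = 0.526716
  p = 8/34 = 0.235294: log2(p) = -2.087463, -p*log2(p) = 0.491168
  p = 11/34 = 0.323529: log2(p) = -1.628031, -p*log2(p) = 0.526716
H = 0.363231 + 0.526716 + 0.491168 + 0.526716 = 1.907831

H = 1.9078 bits/symbol


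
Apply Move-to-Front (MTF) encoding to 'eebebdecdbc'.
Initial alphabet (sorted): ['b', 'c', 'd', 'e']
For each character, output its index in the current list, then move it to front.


MTF encoding:
'e': index 3 in ['b', 'c', 'd', 'e'] -> ['e', 'b', 'c', 'd']
'e': index 0 in ['e', 'b', 'c', 'd'] -> ['e', 'b', 'c', 'd']
'b': index 1 in ['e', 'b', 'c', 'd'] -> ['b', 'e', 'c', 'd']
'e': index 1 in ['b', 'e', 'c', 'd'] -> ['e', 'b', 'c', 'd']
'b': index 1 in ['e', 'b', 'c', 'd'] -> ['b', 'e', 'c', 'd']
'd': index 3 in ['b', 'e', 'c', 'd'] -> ['d', 'b', 'e', 'c']
'e': index 2 in ['d', 'b', 'e', 'c'] -> ['e', 'd', 'b', 'c']
'c': index 3 in ['e', 'd', 'b', 'c'] -> ['c', 'e', 'd', 'b']
'd': index 2 in ['c', 'e', 'd', 'b'] -> ['d', 'c', 'e', 'b']
'b': index 3 in ['d', 'c', 'e', 'b'] -> ['b', 'd', 'c', 'e']
'c': index 2 in ['b', 'd', 'c', 'e'] -> ['c', 'b', 'd', 'e']


Output: [3, 0, 1, 1, 1, 3, 2, 3, 2, 3, 2]


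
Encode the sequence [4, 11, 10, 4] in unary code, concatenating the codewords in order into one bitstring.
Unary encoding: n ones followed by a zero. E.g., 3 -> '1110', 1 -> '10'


Encode each number as n ones followed by a terminating 0:
  4 -> 11110 (5 bits)
  11 -> 111111111110 (12 bits)
  10 -> 11111111110 (11 bits)
  4 -> 11110 (5 bits)
Total length = 5 + 12 + 11 + 5 = 33 bits.

Unary([4, 11, 10, 4]) = 111101111111111101111111111011110 (33 bits)


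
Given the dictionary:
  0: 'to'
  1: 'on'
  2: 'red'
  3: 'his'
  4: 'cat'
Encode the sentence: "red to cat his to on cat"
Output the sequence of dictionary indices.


Look up each word in the dictionary:
  'red' -> 2
  'to' -> 0
  'cat' -> 4
  'his' -> 3
  'to' -> 0
  'on' -> 1
  'cat' -> 4

Encoded: [2, 0, 4, 3, 0, 1, 4]


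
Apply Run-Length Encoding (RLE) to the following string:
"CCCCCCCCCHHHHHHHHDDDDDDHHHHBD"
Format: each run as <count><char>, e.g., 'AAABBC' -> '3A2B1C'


Scanning runs left to right:
  i=0: run of 'C' x 9 -> '9C'
  i=9: run of 'H' x 8 -> '8H'
  i=17: run of 'D' x 6 -> '6D'
  i=23: run of 'H' x 4 -> '4H'
  i=27: run of 'B' x 1 -> '1B'
  i=28: run of 'D' x 1 -> '1D'

RLE = 9C8H6D4H1B1D


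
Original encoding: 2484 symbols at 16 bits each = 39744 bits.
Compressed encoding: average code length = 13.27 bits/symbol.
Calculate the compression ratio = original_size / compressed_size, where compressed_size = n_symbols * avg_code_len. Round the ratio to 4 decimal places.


original_size = n_symbols * orig_bits = 2484 * 16 = 39744 bits
compressed_size = n_symbols * avg_code_len = 2484 * 13.27 = 32962.68 bits
ratio = original_size / compressed_size = 39744 / 32962.68 = 1.2057

Compression ratio = 1.2057


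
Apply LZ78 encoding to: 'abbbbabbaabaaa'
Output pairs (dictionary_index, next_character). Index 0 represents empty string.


LZ78 encoding steps:
Dictionary: {0: ''}
Step 1: w='' (idx 0), next='a' -> output (0, 'a'), add 'a' as idx 1
Step 2: w='' (idx 0), next='b' -> output (0, 'b'), add 'b' as idx 2
Step 3: w='b' (idx 2), next='b' -> output (2, 'b'), add 'bb' as idx 3
Step 4: w='b' (idx 2), next='a' -> output (2, 'a'), add 'ba' as idx 4
Step 5: w='bb' (idx 3), next='a' -> output (3, 'a'), add 'bba' as idx 5
Step 6: w='a' (idx 1), next='b' -> output (1, 'b'), add 'ab' as idx 6
Step 7: w='a' (idx 1), next='a' -> output (1, 'a'), add 'aa' as idx 7
Step 8: w='a' (idx 1), end of input -> output (1, '')


Encoded: [(0, 'a'), (0, 'b'), (2, 'b'), (2, 'a'), (3, 'a'), (1, 'b'), (1, 'a'), (1, '')]


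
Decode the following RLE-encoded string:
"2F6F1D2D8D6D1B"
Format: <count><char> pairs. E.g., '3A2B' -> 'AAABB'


Expanding each <count><char> pair:
  2F -> 'FF'
  6F -> 'FFFFFF'
  1D -> 'D'
  2D -> 'DD'
  8D -> 'DDDDDDDD'
  6D -> 'DDDDDD'
  1B -> 'B'

Decoded = FFFFFFFFDDDDDDDDDDDDDDDDDB


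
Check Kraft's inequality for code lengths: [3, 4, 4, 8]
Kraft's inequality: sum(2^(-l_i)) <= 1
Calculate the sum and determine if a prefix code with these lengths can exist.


Sum = 2^(-3) + 2^(-4) + 2^(-4) + 2^(-8)
    = 0.125 + 0.0625 + 0.0625 + 0.00390625
    = 65/256 = 0.25390625
Since 0.25390625 <= 1, Kraft's inequality IS satisfied.
A prefix code with these lengths CAN exist.

Kraft sum = 0.25390625. Satisfied.


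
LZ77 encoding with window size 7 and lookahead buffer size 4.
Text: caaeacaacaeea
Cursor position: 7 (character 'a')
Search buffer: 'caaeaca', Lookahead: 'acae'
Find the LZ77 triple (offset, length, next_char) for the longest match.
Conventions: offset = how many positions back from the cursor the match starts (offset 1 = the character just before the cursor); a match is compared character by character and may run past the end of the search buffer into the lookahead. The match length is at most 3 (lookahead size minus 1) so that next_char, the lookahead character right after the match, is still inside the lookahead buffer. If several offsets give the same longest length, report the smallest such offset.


Try each offset into the search buffer:
  offset=1 (pos 6, char 'a'): match length 1
  offset=2 (pos 5, char 'c'): match length 0
  offset=3 (pos 4, char 'a'): match length 3
  offset=4 (pos 3, char 'e'): match length 0
  offset=5 (pos 2, char 'a'): match length 1
  offset=6 (pos 1, char 'a'): match length 1
  offset=7 (pos 0, char 'c'): match length 0
Longest match has length 3 at offset 3.
next_char = character at position 7 + 3 = 10 -> 'e'

Best match: offset=3, length=3 (matching 'aca' starting at position 4)
LZ77 triple: (3, 3, 'e')


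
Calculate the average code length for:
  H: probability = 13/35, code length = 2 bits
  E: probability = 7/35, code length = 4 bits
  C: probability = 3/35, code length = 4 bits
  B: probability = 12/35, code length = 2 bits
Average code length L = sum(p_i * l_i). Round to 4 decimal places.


Weighted contributions p_i * l_i:
  H: (13/35) * 2 = 26/35
  E: (7/35) * 4 = 28/35
  C: (3/35) * 4 = 12/35
  B: (12/35) * 2 = 24/35
Sum = (26 + 28 + 12 + 24)/35 = 90/35

L = 90/35 = 2.5714 bits/symbol


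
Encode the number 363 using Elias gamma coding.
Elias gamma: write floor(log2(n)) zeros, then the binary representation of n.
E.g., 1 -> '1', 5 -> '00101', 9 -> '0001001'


num_bits = floor(log2(363)) + 1 = 9
leading_zeros = num_bits - 1 = 8
binary(363) = 101101011

Elias gamma(363) = '00000000' + '101101011' = 00000000101101011 (17 bits)


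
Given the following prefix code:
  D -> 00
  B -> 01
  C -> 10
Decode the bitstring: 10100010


Decoding step by step:
Bits 10 -> C
Bits 10 -> C
Bits 00 -> D
Bits 10 -> C


Decoded message: CCDC


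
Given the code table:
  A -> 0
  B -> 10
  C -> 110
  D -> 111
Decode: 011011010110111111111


Decoding:
0 -> A
110 -> C
110 -> C
10 -> B
110 -> C
111 -> D
111 -> D
111 -> D


Result: ACCBCDDD


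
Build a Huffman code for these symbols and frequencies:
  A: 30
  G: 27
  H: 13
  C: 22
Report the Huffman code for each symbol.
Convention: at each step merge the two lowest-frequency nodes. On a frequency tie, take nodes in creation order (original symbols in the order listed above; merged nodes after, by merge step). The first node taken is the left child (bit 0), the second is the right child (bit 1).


Huffman tree construction:
Step 1: Merge H(13) + C(22) = 35
Step 2: Merge G(27) + A(30) = 57
Step 3: Merge (H+C)(35) + (G+A)(57) = 92
Read each symbol's code off the tree from the root (left child = 0, right child = 1).

Codes:
  A: 11 (length 2)
  G: 10 (length 2)
  H: 00 (length 2)
  C: 01 (length 2)
Average code length: 184/92 = 2.0000 bits/symbol


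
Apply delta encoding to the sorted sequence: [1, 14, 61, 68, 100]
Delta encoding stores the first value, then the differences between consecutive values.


First value: 1
Deltas:
  14 - 1 = 13
  61 - 14 = 47
  68 - 61 = 7
  100 - 68 = 32


Delta encoded: [1, 13, 47, 7, 32]


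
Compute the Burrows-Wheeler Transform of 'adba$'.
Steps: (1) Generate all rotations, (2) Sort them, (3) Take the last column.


Rotations (sorted):
  0: $adba -> last char: a
  1: a$adb -> last char: b
  2: adba$ -> last char: $
  3: ba$ad -> last char: d
  4: dba$a -> last char: a


BWT = ab$da


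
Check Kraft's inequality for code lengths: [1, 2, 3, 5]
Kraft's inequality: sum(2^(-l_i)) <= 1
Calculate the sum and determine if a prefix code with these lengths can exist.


Sum = 2^(-1) + 2^(-2) + 2^(-3) + 2^(-5)
    = 0.5 + 0.25 + 0.125 + 0.03125
    = 29/32 = 0.90625
Since 0.90625 <= 1, Kraft's inequality IS satisfied.
A prefix code with these lengths CAN exist.

Kraft sum = 0.90625. Satisfied.


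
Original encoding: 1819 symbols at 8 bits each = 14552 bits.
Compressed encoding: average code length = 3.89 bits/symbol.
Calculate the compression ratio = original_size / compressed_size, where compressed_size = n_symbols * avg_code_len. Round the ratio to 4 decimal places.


original_size = n_symbols * orig_bits = 1819 * 8 = 14552 bits
compressed_size = n_symbols * avg_code_len = 1819 * 3.89 = 7075.91 bits
ratio = original_size / compressed_size = 14552 / 7075.91 = 2.0566

Compression ratio = 2.0566


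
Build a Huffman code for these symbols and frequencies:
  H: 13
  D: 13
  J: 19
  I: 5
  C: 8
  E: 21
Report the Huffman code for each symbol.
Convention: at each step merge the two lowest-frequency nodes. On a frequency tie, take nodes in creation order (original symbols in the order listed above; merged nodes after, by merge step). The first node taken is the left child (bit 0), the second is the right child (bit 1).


Huffman tree construction:
Step 1: Merge I(5) + C(8) = 13
Step 2: Merge H(13) + D(13) = 26
Step 3: Merge (I+C)(13) + J(19) = 32
Step 4: Merge E(21) + (H+D)(26) = 47
Step 5: Merge ((I+C)+J)(32) + (E+(H+D))(47) = 79
Read each symbol's code off the tree from the root (left child = 0, right child = 1).

Codes:
  H: 110 (length 3)
  D: 111 (length 3)
  J: 01 (length 2)
  I: 000 (length 3)
  C: 001 (length 3)
  E: 10 (length 2)
Average code length: 197/79 = 2.4937 bits/symbol


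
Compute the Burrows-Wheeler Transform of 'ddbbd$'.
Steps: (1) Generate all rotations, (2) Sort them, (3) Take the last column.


Rotations (sorted):
  0: $ddbbd -> last char: d
  1: bbd$dd -> last char: d
  2: bd$ddb -> last char: b
  3: d$ddbb -> last char: b
  4: dbbd$d -> last char: d
  5: ddbbd$ -> last char: $


BWT = ddbbd$


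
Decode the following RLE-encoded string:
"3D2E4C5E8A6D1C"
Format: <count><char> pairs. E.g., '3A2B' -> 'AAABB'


Expanding each <count><char> pair:
  3D -> 'DDD'
  2E -> 'EE'
  4C -> 'CCCC'
  5E -> 'EEEEE'
  8A -> 'AAAAAAAA'
  6D -> 'DDDDDD'
  1C -> 'C'

Decoded = DDDEECCCCEEEEEAAAAAAAADDDDDDC


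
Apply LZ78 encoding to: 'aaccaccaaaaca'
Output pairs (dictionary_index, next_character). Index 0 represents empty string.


LZ78 encoding steps:
Dictionary: {0: ''}
Step 1: w='' (idx 0), next='a' -> output (0, 'a'), add 'a' as idx 1
Step 2: w='a' (idx 1), next='c' -> output (1, 'c'), add 'ac' as idx 2
Step 3: w='' (idx 0), next='c' -> output (0, 'c'), add 'c' as idx 3
Step 4: w='ac' (idx 2), next='c' -> output (2, 'c'), add 'acc' as idx 4
Step 5: w='a' (idx 1), next='a' -> output (1, 'a'), add 'aa' as idx 5
Step 6: w='aa' (idx 5), next='c' -> output (5, 'c'), add 'aac' as idx 6
Step 7: w='a' (idx 1), end of input -> output (1, '')


Encoded: [(0, 'a'), (1, 'c'), (0, 'c'), (2, 'c'), (1, 'a'), (5, 'c'), (1, '')]


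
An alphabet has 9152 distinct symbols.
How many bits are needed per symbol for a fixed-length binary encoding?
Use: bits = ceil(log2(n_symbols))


log2(9152) = 13.1599
Bracket: 2^13 = 8192 < 9152 <= 2^14 = 16384
So ceil(log2(9152)) = 14

bits = ceil(log2(9152)) = ceil(13.1599) = 14 bits


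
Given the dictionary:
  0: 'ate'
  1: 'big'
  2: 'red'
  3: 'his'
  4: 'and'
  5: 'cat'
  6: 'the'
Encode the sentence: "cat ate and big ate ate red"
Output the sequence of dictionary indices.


Look up each word in the dictionary:
  'cat' -> 5
  'ate' -> 0
  'and' -> 4
  'big' -> 1
  'ate' -> 0
  'ate' -> 0
  'red' -> 2

Encoded: [5, 0, 4, 1, 0, 0, 2]


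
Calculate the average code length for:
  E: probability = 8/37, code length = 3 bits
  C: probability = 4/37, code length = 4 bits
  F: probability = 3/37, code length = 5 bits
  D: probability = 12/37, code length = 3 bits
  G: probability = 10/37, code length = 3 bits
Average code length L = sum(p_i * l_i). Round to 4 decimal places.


Weighted contributions p_i * l_i:
  E: (8/37) * 3 = 24/37
  C: (4/37) * 4 = 16/37
  F: (3/37) * 5 = 15/37
  D: (12/37) * 3 = 36/37
  G: (10/37) * 3 = 30/37
Sum = (24 + 16 + 15 + 36 + 30)/37 = 121/37

L = 121/37 = 3.2703 bits/symbol


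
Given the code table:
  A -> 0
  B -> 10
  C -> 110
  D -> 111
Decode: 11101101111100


Decoding:
111 -> D
0 -> A
110 -> C
111 -> D
110 -> C
0 -> A


Result: DACDCA


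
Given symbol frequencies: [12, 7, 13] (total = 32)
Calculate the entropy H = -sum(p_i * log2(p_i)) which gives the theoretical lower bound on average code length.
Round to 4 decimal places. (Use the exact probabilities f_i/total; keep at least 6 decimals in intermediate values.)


Per-symbol terms -p_i * log2(p_i) with p_i = f_i/32:
  p = 12/32 = 0.375000: log2(p) = -1.415037, -p*log2(p) = 0.530639
  p = 7/32 = 0.218750: log2(p) = -2.192645, -p*log2(p) = 0.479641
  p = 13/32 = 0.406250: log2(p) = -1.299560, -p*log2(p) = 0.527946
H = 0.530639 + 0.479641 + 0.527946 = 1.538226

H = 1.5382 bits/symbol


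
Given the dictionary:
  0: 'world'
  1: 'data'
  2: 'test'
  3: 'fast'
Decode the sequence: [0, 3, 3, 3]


Look up each index in the dictionary:
  0 -> 'world'
  3 -> 'fast'
  3 -> 'fast'
  3 -> 'fast'

Decoded: "world fast fast fast"


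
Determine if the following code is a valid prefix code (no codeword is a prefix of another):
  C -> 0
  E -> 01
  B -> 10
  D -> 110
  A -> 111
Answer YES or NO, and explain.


Checking each pair (does one codeword prefix another?):
  C='0' vs E='01': prefix -- VIOLATION

NO -- this is NOT a valid prefix code. C (0) is a prefix of E (01).


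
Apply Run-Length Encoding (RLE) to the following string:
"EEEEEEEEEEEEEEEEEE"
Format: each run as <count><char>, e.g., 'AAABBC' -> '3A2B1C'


Scanning runs left to right:
  i=0: run of 'E' x 18 -> '18E'

RLE = 18E


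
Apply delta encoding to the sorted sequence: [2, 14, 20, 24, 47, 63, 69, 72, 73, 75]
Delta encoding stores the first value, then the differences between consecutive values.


First value: 2
Deltas:
  14 - 2 = 12
  20 - 14 = 6
  24 - 20 = 4
  47 - 24 = 23
  63 - 47 = 16
  69 - 63 = 6
  72 - 69 = 3
  73 - 72 = 1
  75 - 73 = 2


Delta encoded: [2, 12, 6, 4, 23, 16, 6, 3, 1, 2]


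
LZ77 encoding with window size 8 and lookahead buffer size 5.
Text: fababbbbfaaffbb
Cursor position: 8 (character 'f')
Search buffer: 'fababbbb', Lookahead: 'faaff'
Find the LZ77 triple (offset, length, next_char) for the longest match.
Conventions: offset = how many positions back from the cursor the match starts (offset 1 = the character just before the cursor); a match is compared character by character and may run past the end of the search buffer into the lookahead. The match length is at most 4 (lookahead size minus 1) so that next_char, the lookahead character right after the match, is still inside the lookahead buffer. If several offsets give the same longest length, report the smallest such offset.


Try each offset into the search buffer:
  offset=1 (pos 7, char 'b'): match length 0
  offset=2 (pos 6, char 'b'): match length 0
  offset=3 (pos 5, char 'b'): match length 0
  offset=4 (pos 4, char 'b'): match length 0
  offset=5 (pos 3, char 'a'): match length 0
  offset=6 (pos 2, char 'b'): match length 0
  offset=7 (pos 1, char 'a'): match length 0
  offset=8 (pos 0, char 'f'): match length 2
Longest match has length 2 at offset 8.
next_char = character at position 8 + 2 = 10 -> 'a'

Best match: offset=8, length=2 (matching 'fa' starting at position 0)
LZ77 triple: (8, 2, 'a')


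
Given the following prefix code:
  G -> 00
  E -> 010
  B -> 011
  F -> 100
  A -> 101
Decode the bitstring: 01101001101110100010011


Decoding step by step:
Bits 011 -> B
Bits 010 -> E
Bits 011 -> B
Bits 011 -> B
Bits 101 -> A
Bits 00 -> G
Bits 010 -> E
Bits 011 -> B


Decoded message: BEBBAGEB


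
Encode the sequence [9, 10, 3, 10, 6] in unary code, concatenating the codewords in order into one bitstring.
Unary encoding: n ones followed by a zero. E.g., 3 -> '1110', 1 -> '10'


Encode each number as n ones followed by a terminating 0:
  9 -> 1111111110 (10 bits)
  10 -> 11111111110 (11 bits)
  3 -> 1110 (4 bits)
  10 -> 11111111110 (11 bits)
  6 -> 1111110 (7 bits)
Total length = 10 + 11 + 4 + 11 + 7 = 43 bits.

Unary([9, 10, 3, 10, 6]) = 1111111110111111111101110111111111101111110 (43 bits)


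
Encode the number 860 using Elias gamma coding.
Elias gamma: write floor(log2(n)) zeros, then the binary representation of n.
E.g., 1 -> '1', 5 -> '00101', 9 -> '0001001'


num_bits = floor(log2(860)) + 1 = 10
leading_zeros = num_bits - 1 = 9
binary(860) = 1101011100

Elias gamma(860) = '000000000' + '1101011100' = 0000000001101011100 (19 bits)


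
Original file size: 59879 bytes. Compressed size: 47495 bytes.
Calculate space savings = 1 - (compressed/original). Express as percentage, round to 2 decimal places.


ratio = compressed/original = 47495/59879 = 0.793183
savings = 1 - ratio = 1 - 0.793183 = 0.206817
as a percentage: 0.206817 * 100 = 20.68%

Space savings = 1 - 47495/59879 = 20.68%


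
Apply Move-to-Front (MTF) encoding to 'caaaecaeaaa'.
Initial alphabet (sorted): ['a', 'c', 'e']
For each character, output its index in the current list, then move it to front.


MTF encoding:
'c': index 1 in ['a', 'c', 'e'] -> ['c', 'a', 'e']
'a': index 1 in ['c', 'a', 'e'] -> ['a', 'c', 'e']
'a': index 0 in ['a', 'c', 'e'] -> ['a', 'c', 'e']
'a': index 0 in ['a', 'c', 'e'] -> ['a', 'c', 'e']
'e': index 2 in ['a', 'c', 'e'] -> ['e', 'a', 'c']
'c': index 2 in ['e', 'a', 'c'] -> ['c', 'e', 'a']
'a': index 2 in ['c', 'e', 'a'] -> ['a', 'c', 'e']
'e': index 2 in ['a', 'c', 'e'] -> ['e', 'a', 'c']
'a': index 1 in ['e', 'a', 'c'] -> ['a', 'e', 'c']
'a': index 0 in ['a', 'e', 'c'] -> ['a', 'e', 'c']
'a': index 0 in ['a', 'e', 'c'] -> ['a', 'e', 'c']


Output: [1, 1, 0, 0, 2, 2, 2, 2, 1, 0, 0]


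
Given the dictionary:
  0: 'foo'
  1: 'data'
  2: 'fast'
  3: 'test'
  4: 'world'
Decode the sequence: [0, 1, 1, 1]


Look up each index in the dictionary:
  0 -> 'foo'
  1 -> 'data'
  1 -> 'data'
  1 -> 'data'

Decoded: "foo data data data"


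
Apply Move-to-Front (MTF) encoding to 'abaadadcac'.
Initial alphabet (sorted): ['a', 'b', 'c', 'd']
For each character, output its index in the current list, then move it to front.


MTF encoding:
'a': index 0 in ['a', 'b', 'c', 'd'] -> ['a', 'b', 'c', 'd']
'b': index 1 in ['a', 'b', 'c', 'd'] -> ['b', 'a', 'c', 'd']
'a': index 1 in ['b', 'a', 'c', 'd'] -> ['a', 'b', 'c', 'd']
'a': index 0 in ['a', 'b', 'c', 'd'] -> ['a', 'b', 'c', 'd']
'd': index 3 in ['a', 'b', 'c', 'd'] -> ['d', 'a', 'b', 'c']
'a': index 1 in ['d', 'a', 'b', 'c'] -> ['a', 'd', 'b', 'c']
'd': index 1 in ['a', 'd', 'b', 'c'] -> ['d', 'a', 'b', 'c']
'c': index 3 in ['d', 'a', 'b', 'c'] -> ['c', 'd', 'a', 'b']
'a': index 2 in ['c', 'd', 'a', 'b'] -> ['a', 'c', 'd', 'b']
'c': index 1 in ['a', 'c', 'd', 'b'] -> ['c', 'a', 'd', 'b']


Output: [0, 1, 1, 0, 3, 1, 1, 3, 2, 1]


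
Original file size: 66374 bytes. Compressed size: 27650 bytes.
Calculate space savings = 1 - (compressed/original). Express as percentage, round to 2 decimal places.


ratio = compressed/original = 27650/66374 = 0.416579
savings = 1 - ratio = 1 - 0.416579 = 0.583421
as a percentage: 0.583421 * 100 = 58.34%

Space savings = 1 - 27650/66374 = 58.34%


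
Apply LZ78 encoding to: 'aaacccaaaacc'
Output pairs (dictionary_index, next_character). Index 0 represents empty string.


LZ78 encoding steps:
Dictionary: {0: ''}
Step 1: w='' (idx 0), next='a' -> output (0, 'a'), add 'a' as idx 1
Step 2: w='a' (idx 1), next='a' -> output (1, 'a'), add 'aa' as idx 2
Step 3: w='' (idx 0), next='c' -> output (0, 'c'), add 'c' as idx 3
Step 4: w='c' (idx 3), next='c' -> output (3, 'c'), add 'cc' as idx 4
Step 5: w='aa' (idx 2), next='a' -> output (2, 'a'), add 'aaa' as idx 5
Step 6: w='a' (idx 1), next='c' -> output (1, 'c'), add 'ac' as idx 6
Step 7: w='c' (idx 3), end of input -> output (3, '')


Encoded: [(0, 'a'), (1, 'a'), (0, 'c'), (3, 'c'), (2, 'a'), (1, 'c'), (3, '')]


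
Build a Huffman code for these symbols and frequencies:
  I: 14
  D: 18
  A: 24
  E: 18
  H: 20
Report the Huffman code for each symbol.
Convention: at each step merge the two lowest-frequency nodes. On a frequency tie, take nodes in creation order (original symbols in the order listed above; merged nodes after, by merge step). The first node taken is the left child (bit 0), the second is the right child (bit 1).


Huffman tree construction:
Step 1: Merge I(14) + D(18) = 32
Step 2: Merge E(18) + H(20) = 38
Step 3: Merge A(24) + (I+D)(32) = 56
Step 4: Merge (E+H)(38) + (A+(I+D))(56) = 94
Read each symbol's code off the tree from the root (left child = 0, right child = 1).

Codes:
  I: 110 (length 3)
  D: 111 (length 3)
  A: 10 (length 2)
  E: 00 (length 2)
  H: 01 (length 2)
Average code length: 220/94 = 2.3404 bits/symbol


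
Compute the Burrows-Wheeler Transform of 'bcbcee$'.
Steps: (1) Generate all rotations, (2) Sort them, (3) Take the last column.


Rotations (sorted):
  0: $bcbcee -> last char: e
  1: bcbcee$ -> last char: $
  2: bcee$bc -> last char: c
  3: cbcee$b -> last char: b
  4: cee$bcb -> last char: b
  5: e$bcbce -> last char: e
  6: ee$bcbc -> last char: c


BWT = e$cbbec


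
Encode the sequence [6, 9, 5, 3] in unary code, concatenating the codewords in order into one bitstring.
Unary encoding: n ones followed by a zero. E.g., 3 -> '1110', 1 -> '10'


Encode each number as n ones followed by a terminating 0:
  6 -> 1111110 (7 bits)
  9 -> 1111111110 (10 bits)
  5 -> 111110 (6 bits)
  3 -> 1110 (4 bits)
Total length = 7 + 10 + 6 + 4 = 27 bits.

Unary([6, 9, 5, 3]) = 111111011111111101111101110 (27 bits)


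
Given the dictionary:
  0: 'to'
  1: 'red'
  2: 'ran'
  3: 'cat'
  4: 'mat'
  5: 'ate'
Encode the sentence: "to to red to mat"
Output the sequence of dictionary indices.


Look up each word in the dictionary:
  'to' -> 0
  'to' -> 0
  'red' -> 1
  'to' -> 0
  'mat' -> 4

Encoded: [0, 0, 1, 0, 4]


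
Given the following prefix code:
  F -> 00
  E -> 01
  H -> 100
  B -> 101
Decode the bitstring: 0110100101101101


Decoding step by step:
Bits 01 -> E
Bits 101 -> B
Bits 00 -> F
Bits 101 -> B
Bits 101 -> B
Bits 101 -> B


Decoded message: EBFBBB


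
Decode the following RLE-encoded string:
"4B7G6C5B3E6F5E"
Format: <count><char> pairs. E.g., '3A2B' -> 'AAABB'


Expanding each <count><char> pair:
  4B -> 'BBBB'
  7G -> 'GGGGGGG'
  6C -> 'CCCCCC'
  5B -> 'BBBBB'
  3E -> 'EEE'
  6F -> 'FFFFFF'
  5E -> 'EEEEE'

Decoded = BBBBGGGGGGGCCCCCCBBBBBEEEFFFFFFEEEEE


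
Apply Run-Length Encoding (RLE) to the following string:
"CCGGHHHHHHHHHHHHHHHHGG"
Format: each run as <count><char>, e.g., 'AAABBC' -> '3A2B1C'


Scanning runs left to right:
  i=0: run of 'C' x 2 -> '2C'
  i=2: run of 'G' x 2 -> '2G'
  i=4: run of 'H' x 16 -> '16H'
  i=20: run of 'G' x 2 -> '2G'

RLE = 2C2G16H2G
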